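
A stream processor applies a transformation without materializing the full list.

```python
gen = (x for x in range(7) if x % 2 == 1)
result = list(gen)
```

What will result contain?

Step 1: Filter range(7) keeping only odd values:
  x=0: even, excluded
  x=1: odd, included
  x=2: even, excluded
  x=3: odd, included
  x=4: even, excluded
  x=5: odd, included
  x=6: even, excluded
Therefore result = [1, 3, 5].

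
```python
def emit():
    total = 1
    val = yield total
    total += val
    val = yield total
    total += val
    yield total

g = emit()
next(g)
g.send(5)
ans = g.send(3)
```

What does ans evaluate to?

Step 1: next() -> yield total=1.
Step 2: send(5) -> val=5, total = 1+5 = 6, yield 6.
Step 3: send(3) -> val=3, total = 6+3 = 9, yield 9.
Therefore ans = 9.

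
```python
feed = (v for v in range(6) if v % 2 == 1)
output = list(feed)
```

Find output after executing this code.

Step 1: Filter range(6) keeping only odd values:
  v=0: even, excluded
  v=1: odd, included
  v=2: even, excluded
  v=3: odd, included
  v=4: even, excluded
  v=5: odd, included
Therefore output = [1, 3, 5].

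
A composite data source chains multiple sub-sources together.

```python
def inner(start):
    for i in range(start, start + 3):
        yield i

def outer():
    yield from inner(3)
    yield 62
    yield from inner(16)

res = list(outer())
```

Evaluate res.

Step 1: outer() delegates to inner(3):
  yield 3
  yield 4
  yield 5
Step 2: yield 62
Step 3: Delegates to inner(16):
  yield 16
  yield 17
  yield 18
Therefore res = [3, 4, 5, 62, 16, 17, 18].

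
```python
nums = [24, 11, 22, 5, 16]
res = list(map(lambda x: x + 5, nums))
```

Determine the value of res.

Step 1: Apply lambda x: x + 5 to each element:
  24 -> 29
  11 -> 16
  22 -> 27
  5 -> 10
  16 -> 21
Therefore res = [29, 16, 27, 10, 21].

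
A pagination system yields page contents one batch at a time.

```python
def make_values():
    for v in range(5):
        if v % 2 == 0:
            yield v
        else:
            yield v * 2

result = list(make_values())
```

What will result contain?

Step 1: For each v in range(5), yield v if even, else v*2:
  v=0 (even): yield 0
  v=1 (odd): yield 1*2 = 2
  v=2 (even): yield 2
  v=3 (odd): yield 3*2 = 6
  v=4 (even): yield 4
Therefore result = [0, 2, 2, 6, 4].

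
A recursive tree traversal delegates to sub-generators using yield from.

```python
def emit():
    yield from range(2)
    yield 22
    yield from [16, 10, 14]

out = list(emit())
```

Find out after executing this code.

Step 1: Trace yields in order:
  yield 0
  yield 1
  yield 22
  yield 16
  yield 10
  yield 14
Therefore out = [0, 1, 22, 16, 10, 14].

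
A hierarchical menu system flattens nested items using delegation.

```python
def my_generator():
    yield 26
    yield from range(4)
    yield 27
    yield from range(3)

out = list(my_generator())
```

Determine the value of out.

Step 1: Trace yields in order:
  yield 26
  yield 0
  yield 1
  yield 2
  yield 3
  yield 27
  yield 0
  yield 1
  yield 2
Therefore out = [26, 0, 1, 2, 3, 27, 0, 1, 2].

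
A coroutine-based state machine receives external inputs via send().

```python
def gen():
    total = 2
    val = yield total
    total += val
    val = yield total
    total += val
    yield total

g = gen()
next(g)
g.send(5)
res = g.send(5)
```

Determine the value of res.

Step 1: next() -> yield total=2.
Step 2: send(5) -> val=5, total = 2+5 = 7, yield 7.
Step 3: send(5) -> val=5, total = 7+5 = 12, yield 12.
Therefore res = 12.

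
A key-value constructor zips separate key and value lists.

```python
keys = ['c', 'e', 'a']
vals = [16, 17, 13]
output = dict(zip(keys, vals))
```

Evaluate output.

Step 1: zip pairs keys with values:
  'c' -> 16
  'e' -> 17
  'a' -> 13
Therefore output = {'c': 16, 'e': 17, 'a': 13}.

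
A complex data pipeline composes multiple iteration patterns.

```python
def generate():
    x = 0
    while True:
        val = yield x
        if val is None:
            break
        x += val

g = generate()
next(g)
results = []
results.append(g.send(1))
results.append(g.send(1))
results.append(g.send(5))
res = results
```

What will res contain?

Step 1: next(g) -> yield 0.
Step 2: send(1) -> x = 1, yield 1.
Step 3: send(1) -> x = 2, yield 2.
Step 4: send(5) -> x = 7, yield 7.
Therefore res = [1, 2, 7].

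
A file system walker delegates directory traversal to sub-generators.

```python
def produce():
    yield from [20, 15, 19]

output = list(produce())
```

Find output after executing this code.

Step 1: yield from delegates to the iterable, yielding each element.
Step 2: Collected values: [20, 15, 19].
Therefore output = [20, 15, 19].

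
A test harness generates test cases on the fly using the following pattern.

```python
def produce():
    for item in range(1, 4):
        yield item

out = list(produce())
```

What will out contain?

Step 1: The generator yields each value from range(1, 4).
Step 2: list() consumes all yields: [1, 2, 3].
Therefore out = [1, 2, 3].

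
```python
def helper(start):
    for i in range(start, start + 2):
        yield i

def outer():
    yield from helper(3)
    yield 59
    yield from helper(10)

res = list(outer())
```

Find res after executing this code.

Step 1: outer() delegates to helper(3):
  yield 3
  yield 4
Step 2: yield 59
Step 3: Delegates to helper(10):
  yield 10
  yield 11
Therefore res = [3, 4, 59, 10, 11].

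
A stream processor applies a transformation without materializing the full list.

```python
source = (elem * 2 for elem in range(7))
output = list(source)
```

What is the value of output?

Step 1: For each elem in range(7), compute elem*2:
  elem=0: 0*2 = 0
  elem=1: 1*2 = 2
  elem=2: 2*2 = 4
  elem=3: 3*2 = 6
  elem=4: 4*2 = 8
  elem=5: 5*2 = 10
  elem=6: 6*2 = 12
Therefore output = [0, 2, 4, 6, 8, 10, 12].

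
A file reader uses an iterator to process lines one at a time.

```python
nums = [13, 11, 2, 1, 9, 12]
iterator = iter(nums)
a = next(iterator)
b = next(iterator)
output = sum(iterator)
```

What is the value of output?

Step 1: Create iterator over [13, 11, 2, 1, 9, 12].
Step 2: a = next() = 13, b = next() = 11.
Step 3: sum() of remaining [2, 1, 9, 12] = 24.
Therefore output = 24.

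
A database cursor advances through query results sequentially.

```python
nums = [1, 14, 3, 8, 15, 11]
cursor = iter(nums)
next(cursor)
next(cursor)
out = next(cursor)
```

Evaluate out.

Step 1: Create iterator over [1, 14, 3, 8, 15, 11].
Step 2: next() consumes 1.
Step 3: next() consumes 14.
Step 4: next() returns 3.
Therefore out = 3.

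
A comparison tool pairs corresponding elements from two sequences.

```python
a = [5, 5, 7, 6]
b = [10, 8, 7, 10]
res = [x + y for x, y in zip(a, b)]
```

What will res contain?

Step 1: Add corresponding elements:
  5 + 10 = 15
  5 + 8 = 13
  7 + 7 = 14
  6 + 10 = 16
Therefore res = [15, 13, 14, 16].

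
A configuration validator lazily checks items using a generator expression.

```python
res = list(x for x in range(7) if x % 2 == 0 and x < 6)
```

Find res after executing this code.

Step 1: Filter range(7) where x % 2 == 0 and x < 6:
  x=0: both conditions met, included
  x=1: excluded (1 % 2 != 0)
  x=2: both conditions met, included
  x=3: excluded (3 % 2 != 0)
  x=4: both conditions met, included
  x=5: excluded (5 % 2 != 0)
  x=6: excluded (6 >= 6)
Therefore res = [0, 2, 4].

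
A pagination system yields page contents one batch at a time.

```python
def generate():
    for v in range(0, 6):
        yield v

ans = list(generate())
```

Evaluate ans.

Step 1: The generator yields each value from range(0, 6).
Step 2: list() consumes all yields: [0, 1, 2, 3, 4, 5].
Therefore ans = [0, 1, 2, 3, 4, 5].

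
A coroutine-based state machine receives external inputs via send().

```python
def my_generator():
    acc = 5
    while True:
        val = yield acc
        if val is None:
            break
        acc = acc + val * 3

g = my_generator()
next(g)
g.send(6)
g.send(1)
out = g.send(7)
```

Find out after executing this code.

Step 1: next() -> yield acc=5.
Step 2: send(6) -> val=6, acc = 5 + 6*3 = 23, yield 23.
Step 3: send(1) -> val=1, acc = 23 + 1*3 = 26, yield 26.
Step 4: send(7) -> val=7, acc = 26 + 7*3 = 47, yield 47.
Therefore out = 47.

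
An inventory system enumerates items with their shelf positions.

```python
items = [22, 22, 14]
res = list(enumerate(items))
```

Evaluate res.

Step 1: enumerate pairs each element with its index:
  (0, 22)
  (1, 22)
  (2, 14)
Therefore res = [(0, 22), (1, 22), (2, 14)].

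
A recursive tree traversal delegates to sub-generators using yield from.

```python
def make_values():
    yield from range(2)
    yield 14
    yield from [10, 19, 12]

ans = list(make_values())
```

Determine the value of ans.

Step 1: Trace yields in order:
  yield 0
  yield 1
  yield 14
  yield 10
  yield 19
  yield 12
Therefore ans = [0, 1, 14, 10, 19, 12].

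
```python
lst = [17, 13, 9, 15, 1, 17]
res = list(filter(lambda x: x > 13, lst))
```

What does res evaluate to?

Step 1: Filter elements > 13:
  17: kept
  13: removed
  9: removed
  15: kept
  1: removed
  17: kept
Therefore res = [17, 15, 17].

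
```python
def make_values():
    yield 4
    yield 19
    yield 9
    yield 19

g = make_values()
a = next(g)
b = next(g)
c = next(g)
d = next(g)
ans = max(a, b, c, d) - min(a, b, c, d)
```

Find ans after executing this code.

Step 1: Create generator and consume all values:
  a = next(g) = 4
  b = next(g) = 19
  c = next(g) = 9
  d = next(g) = 19
Step 2: max = 19, min = 4, ans = 19 - 4 = 15.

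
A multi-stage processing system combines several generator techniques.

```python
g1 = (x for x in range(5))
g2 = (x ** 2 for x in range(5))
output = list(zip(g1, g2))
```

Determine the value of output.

Step 1: g1 produces [0, 1, 2, 3, 4].
Step 2: g2 produces [0, 1, 4, 9, 16].
Step 3: zip pairs them: [(0, 0), (1, 1), (2, 4), (3, 9), (4, 16)].
Therefore output = [(0, 0), (1, 1), (2, 4), (3, 9), (4, 16)].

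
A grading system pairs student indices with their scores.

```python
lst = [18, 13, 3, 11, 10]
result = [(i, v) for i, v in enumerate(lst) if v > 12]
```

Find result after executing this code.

Step 1: Filter enumerate([18, 13, 3, 11, 10]) keeping v > 12:
  (0, 18): 18 > 12, included
  (1, 13): 13 > 12, included
  (2, 3): 3 <= 12, excluded
  (3, 11): 11 <= 12, excluded
  (4, 10): 10 <= 12, excluded
Therefore result = [(0, 18), (1, 13)].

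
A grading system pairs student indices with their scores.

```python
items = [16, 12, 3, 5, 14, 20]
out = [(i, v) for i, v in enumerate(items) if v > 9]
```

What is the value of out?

Step 1: Filter enumerate([16, 12, 3, 5, 14, 20]) keeping v > 9:
  (0, 16): 16 > 9, included
  (1, 12): 12 > 9, included
  (2, 3): 3 <= 9, excluded
  (3, 5): 5 <= 9, excluded
  (4, 14): 14 > 9, included
  (5, 20): 20 > 9, included
Therefore out = [(0, 16), (1, 12), (4, 14), (5, 20)].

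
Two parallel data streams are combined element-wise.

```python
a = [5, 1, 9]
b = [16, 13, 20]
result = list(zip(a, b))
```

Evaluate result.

Step 1: zip pairs elements at same index:
  Index 0: (5, 16)
  Index 1: (1, 13)
  Index 2: (9, 20)
Therefore result = [(5, 16), (1, 13), (9, 20)].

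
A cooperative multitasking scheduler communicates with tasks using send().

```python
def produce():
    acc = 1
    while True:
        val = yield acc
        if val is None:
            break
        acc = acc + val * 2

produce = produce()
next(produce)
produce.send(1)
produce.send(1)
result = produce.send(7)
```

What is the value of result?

Step 1: next() -> yield acc=1.
Step 2: send(1) -> val=1, acc = 1 + 1*2 = 3, yield 3.
Step 3: send(1) -> val=1, acc = 3 + 1*2 = 5, yield 5.
Step 4: send(7) -> val=7, acc = 5 + 7*2 = 19, yield 19.
Therefore result = 19.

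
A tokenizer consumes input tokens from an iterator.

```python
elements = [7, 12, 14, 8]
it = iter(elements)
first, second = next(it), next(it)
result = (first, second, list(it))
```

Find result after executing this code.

Step 1: Create iterator over [7, 12, 14, 8].
Step 2: first = 7, second = 12.
Step 3: Remaining elements: [14, 8].
Therefore result = (7, 12, [14, 8]).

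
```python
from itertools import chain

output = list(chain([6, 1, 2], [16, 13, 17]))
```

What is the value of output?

Step 1: chain() concatenates iterables: [6, 1, 2] + [16, 13, 17].
Therefore output = [6, 1, 2, 16, 13, 17].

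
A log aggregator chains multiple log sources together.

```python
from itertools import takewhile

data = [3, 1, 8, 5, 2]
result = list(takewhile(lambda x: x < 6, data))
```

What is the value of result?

Step 1: takewhile stops at first element >= 6:
  3 < 6: take
  1 < 6: take
  8 >= 6: stop
Therefore result = [3, 1].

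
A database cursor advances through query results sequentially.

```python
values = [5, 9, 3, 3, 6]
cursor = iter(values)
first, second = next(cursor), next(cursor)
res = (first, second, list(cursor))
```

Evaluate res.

Step 1: Create iterator over [5, 9, 3, 3, 6].
Step 2: first = 5, second = 9.
Step 3: Remaining elements: [3, 3, 6].
Therefore res = (5, 9, [3, 3, 6]).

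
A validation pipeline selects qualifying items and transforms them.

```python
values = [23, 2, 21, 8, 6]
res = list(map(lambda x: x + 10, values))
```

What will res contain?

Step 1: Apply lambda x: x + 10 to each element:
  23 -> 33
  2 -> 12
  21 -> 31
  8 -> 18
  6 -> 16
Therefore res = [33, 12, 31, 18, 16].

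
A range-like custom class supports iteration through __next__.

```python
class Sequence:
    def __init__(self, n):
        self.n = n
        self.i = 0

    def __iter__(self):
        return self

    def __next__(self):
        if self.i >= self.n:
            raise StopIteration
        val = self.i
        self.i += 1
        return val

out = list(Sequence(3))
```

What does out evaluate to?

Step 1: Sequence(3) creates an iterator counting 0 to 2.
Step 2: list() consumes all values: [0, 1, 2].
Therefore out = [0, 1, 2].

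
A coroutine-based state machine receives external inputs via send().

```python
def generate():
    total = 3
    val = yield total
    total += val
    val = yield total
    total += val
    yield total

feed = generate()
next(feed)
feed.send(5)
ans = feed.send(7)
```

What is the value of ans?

Step 1: next() -> yield total=3.
Step 2: send(5) -> val=5, total = 3+5 = 8, yield 8.
Step 3: send(7) -> val=7, total = 8+7 = 15, yield 15.
Therefore ans = 15.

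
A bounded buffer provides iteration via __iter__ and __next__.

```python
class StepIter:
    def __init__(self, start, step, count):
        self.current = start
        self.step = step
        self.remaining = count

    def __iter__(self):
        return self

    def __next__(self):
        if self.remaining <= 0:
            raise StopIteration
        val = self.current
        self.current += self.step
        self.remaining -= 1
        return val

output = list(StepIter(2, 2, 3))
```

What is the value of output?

Step 1: StepIter starts at 2, increments by 2, for 3 steps:
  Yield 2, then current += 2
  Yield 4, then current += 2
  Yield 6, then current += 2
Therefore output = [2, 4, 6].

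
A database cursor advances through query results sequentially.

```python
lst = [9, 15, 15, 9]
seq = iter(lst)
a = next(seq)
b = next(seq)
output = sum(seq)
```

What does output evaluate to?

Step 1: Create iterator over [9, 15, 15, 9].
Step 2: a = next() = 9, b = next() = 15.
Step 3: sum() of remaining [15, 9] = 24.
Therefore output = 24.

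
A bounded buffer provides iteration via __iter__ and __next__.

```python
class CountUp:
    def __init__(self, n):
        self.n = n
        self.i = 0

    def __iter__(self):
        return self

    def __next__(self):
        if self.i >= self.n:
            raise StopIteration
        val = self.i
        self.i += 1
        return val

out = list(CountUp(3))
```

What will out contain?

Step 1: CountUp(3) creates an iterator counting 0 to 2.
Step 2: list() consumes all values: [0, 1, 2].
Therefore out = [0, 1, 2].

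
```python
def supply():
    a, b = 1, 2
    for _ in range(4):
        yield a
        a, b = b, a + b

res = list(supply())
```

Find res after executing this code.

Step 1: Fibonacci-like sequence starting with a=1, b=2:
  Iteration 1: yield a=1, then a,b = 2,3
  Iteration 2: yield a=2, then a,b = 3,5
  Iteration 3: yield a=3, then a,b = 5,8
  Iteration 4: yield a=5, then a,b = 8,13
Therefore res = [1, 2, 3, 5].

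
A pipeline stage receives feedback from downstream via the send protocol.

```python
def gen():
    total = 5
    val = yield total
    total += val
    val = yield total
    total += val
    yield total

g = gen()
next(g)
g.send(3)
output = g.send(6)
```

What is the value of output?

Step 1: next() -> yield total=5.
Step 2: send(3) -> val=3, total = 5+3 = 8, yield 8.
Step 3: send(6) -> val=6, total = 8+6 = 14, yield 14.
Therefore output = 14.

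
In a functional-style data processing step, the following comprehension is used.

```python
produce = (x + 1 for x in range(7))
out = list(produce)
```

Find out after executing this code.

Step 1: For each x in range(7), compute x+1:
  x=0: 0+1 = 1
  x=1: 1+1 = 2
  x=2: 2+1 = 3
  x=3: 3+1 = 4
  x=4: 4+1 = 5
  x=5: 5+1 = 6
  x=6: 6+1 = 7
Therefore out = [1, 2, 3, 4, 5, 6, 7].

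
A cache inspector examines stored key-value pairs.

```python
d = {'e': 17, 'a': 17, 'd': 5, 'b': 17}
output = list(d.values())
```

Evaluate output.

Step 1: d.values() returns the dictionary values in insertion order.
Therefore output = [17, 17, 5, 17].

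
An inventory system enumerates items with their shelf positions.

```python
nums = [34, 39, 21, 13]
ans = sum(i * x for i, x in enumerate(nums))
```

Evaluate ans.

Step 1: Compute i * x for each (i, x) in enumerate([34, 39, 21, 13]):
  i=0, x=34: 0*34 = 0
  i=1, x=39: 1*39 = 39
  i=2, x=21: 2*21 = 42
  i=3, x=13: 3*13 = 39
Step 2: sum = 0 + 39 + 42 + 39 = 120.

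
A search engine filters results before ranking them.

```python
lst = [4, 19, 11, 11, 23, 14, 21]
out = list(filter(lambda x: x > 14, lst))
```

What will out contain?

Step 1: Filter elements > 14:
  4: removed
  19: kept
  11: removed
  11: removed
  23: kept
  14: removed
  21: kept
Therefore out = [19, 23, 21].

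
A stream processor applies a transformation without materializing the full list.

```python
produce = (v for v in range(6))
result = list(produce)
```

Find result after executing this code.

Step 1: Generator expression iterates range(6): [0, 1, 2, 3, 4, 5].
Step 2: list() collects all values.
Therefore result = [0, 1, 2, 3, 4, 5].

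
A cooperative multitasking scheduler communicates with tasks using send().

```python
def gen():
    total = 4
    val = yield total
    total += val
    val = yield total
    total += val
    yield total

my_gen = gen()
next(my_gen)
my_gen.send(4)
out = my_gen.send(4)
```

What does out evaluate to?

Step 1: next() -> yield total=4.
Step 2: send(4) -> val=4, total = 4+4 = 8, yield 8.
Step 3: send(4) -> val=4, total = 8+4 = 12, yield 12.
Therefore out = 12.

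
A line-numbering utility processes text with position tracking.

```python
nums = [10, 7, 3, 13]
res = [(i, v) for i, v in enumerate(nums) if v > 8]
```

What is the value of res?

Step 1: Filter enumerate([10, 7, 3, 13]) keeping v > 8:
  (0, 10): 10 > 8, included
  (1, 7): 7 <= 8, excluded
  (2, 3): 3 <= 8, excluded
  (3, 13): 13 > 8, included
Therefore res = [(0, 10), (3, 13)].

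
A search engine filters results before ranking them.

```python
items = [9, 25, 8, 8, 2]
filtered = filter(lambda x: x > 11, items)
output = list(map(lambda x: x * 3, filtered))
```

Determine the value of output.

Step 1: Filter items for elements > 11:
  9: removed
  25: kept
  8: removed
  8: removed
  2: removed
Step 2: Map x * 3 on filtered [25]:
  25 -> 75
Therefore output = [75].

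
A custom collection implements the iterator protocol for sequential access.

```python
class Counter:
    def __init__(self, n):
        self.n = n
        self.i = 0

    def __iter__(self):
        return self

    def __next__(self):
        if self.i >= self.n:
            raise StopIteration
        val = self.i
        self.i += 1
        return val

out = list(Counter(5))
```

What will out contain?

Step 1: Counter(5) creates an iterator counting 0 to 4.
Step 2: list() consumes all values: [0, 1, 2, 3, 4].
Therefore out = [0, 1, 2, 3, 4].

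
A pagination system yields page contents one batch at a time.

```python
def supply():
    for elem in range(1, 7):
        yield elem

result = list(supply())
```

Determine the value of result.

Step 1: The generator yields each value from range(1, 7).
Step 2: list() consumes all yields: [1, 2, 3, 4, 5, 6].
Therefore result = [1, 2, 3, 4, 5, 6].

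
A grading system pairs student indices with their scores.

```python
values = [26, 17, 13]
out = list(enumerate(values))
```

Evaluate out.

Step 1: enumerate pairs each element with its index:
  (0, 26)
  (1, 17)
  (2, 13)
Therefore out = [(0, 26), (1, 17), (2, 13)].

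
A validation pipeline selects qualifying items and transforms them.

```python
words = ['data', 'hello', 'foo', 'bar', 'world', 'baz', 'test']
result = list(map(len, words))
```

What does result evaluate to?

Step 1: Map len() to each word:
  'data' -> 4
  'hello' -> 5
  'foo' -> 3
  'bar' -> 3
  'world' -> 5
  'baz' -> 3
  'test' -> 4
Therefore result = [4, 5, 3, 3, 5, 3, 4].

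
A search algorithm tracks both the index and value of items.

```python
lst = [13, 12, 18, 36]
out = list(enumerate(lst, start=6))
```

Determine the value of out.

Step 1: enumerate with start=6:
  (6, 13)
  (7, 12)
  (8, 18)
  (9, 36)
Therefore out = [(6, 13), (7, 12), (8, 18), (9, 36)].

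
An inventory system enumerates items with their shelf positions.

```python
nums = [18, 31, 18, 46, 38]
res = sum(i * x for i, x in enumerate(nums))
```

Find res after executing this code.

Step 1: Compute i * x for each (i, x) in enumerate([18, 31, 18, 46, 38]):
  i=0, x=18: 0*18 = 0
  i=1, x=31: 1*31 = 31
  i=2, x=18: 2*18 = 36
  i=3, x=46: 3*46 = 138
  i=4, x=38: 4*38 = 152
Step 2: sum = 0 + 31 + 36 + 138 + 152 = 357.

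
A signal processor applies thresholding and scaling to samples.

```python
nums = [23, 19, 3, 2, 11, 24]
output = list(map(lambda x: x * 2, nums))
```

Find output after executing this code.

Step 1: Apply lambda x: x * 2 to each element:
  23 -> 46
  19 -> 38
  3 -> 6
  2 -> 4
  11 -> 22
  24 -> 48
Therefore output = [46, 38, 6, 4, 22, 48].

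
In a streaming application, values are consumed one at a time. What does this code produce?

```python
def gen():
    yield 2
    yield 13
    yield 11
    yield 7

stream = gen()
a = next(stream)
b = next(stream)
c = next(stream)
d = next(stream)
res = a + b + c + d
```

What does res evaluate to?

Step 1: Create generator and consume all values:
  a = next(stream) = 2
  b = next(stream) = 13
  c = next(stream) = 11
  d = next(stream) = 7
Step 2: res = 2 + 13 + 11 + 7 = 33.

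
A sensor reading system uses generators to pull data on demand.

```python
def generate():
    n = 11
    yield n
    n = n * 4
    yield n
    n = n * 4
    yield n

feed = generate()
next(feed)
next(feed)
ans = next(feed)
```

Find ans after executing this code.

Step 1: Trace through generator execution:
  Yield 1: n starts at 11, yield 11
  Yield 2: n = 11 * 4 = 44, yield 44
  Yield 3: n = 44 * 4 = 176, yield 176
Step 2: First next() gets 11, second next() gets the second value, third next() yields 176.
Therefore ans = 176.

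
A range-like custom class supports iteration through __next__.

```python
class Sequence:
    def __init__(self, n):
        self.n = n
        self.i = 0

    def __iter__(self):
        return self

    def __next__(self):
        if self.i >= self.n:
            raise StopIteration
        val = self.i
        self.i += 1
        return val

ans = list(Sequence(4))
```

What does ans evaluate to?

Step 1: Sequence(4) creates an iterator counting 0 to 3.
Step 2: list() consumes all values: [0, 1, 2, 3].
Therefore ans = [0, 1, 2, 3].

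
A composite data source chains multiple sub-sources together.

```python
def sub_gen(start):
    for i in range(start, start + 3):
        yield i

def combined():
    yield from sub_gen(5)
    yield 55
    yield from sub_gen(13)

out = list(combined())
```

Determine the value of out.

Step 1: combined() delegates to sub_gen(5):
  yield 5
  yield 6
  yield 7
Step 2: yield 55
Step 3: Delegates to sub_gen(13):
  yield 13
  yield 14
  yield 15
Therefore out = [5, 6, 7, 55, 13, 14, 15].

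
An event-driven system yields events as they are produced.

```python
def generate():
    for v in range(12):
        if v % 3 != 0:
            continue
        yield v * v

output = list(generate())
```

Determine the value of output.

Step 1: Only yield v**2 when v is divisible by 3:
  v=0: 0 % 3 == 0, yield 0**2 = 0
  v=3: 3 % 3 == 0, yield 3**2 = 9
  v=6: 6 % 3 == 0, yield 6**2 = 36
  v=9: 9 % 3 == 0, yield 9**2 = 81
Therefore output = [0, 9, 36, 81].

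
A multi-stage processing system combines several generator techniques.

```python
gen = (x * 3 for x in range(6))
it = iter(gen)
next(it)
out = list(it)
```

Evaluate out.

Step 1: Generator produces [0, 3, 6, 9, 12, 15].
Step 2: next(it) consumes first element (0).
Step 3: list(it) collects remaining: [3, 6, 9, 12, 15].
Therefore out = [3, 6, 9, 12, 15].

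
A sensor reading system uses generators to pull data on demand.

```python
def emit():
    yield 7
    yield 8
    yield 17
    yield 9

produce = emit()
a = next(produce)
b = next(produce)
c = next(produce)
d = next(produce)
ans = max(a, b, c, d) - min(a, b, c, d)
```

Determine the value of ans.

Step 1: Create generator and consume all values:
  a = next(produce) = 7
  b = next(produce) = 8
  c = next(produce) = 17
  d = next(produce) = 9
Step 2: max = 17, min = 7, ans = 17 - 7 = 10.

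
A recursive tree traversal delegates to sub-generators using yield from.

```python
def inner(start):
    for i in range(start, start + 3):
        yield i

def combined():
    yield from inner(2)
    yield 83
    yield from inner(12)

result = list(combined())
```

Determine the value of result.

Step 1: combined() delegates to inner(2):
  yield 2
  yield 3
  yield 4
Step 2: yield 83
Step 3: Delegates to inner(12):
  yield 12
  yield 13
  yield 14
Therefore result = [2, 3, 4, 83, 12, 13, 14].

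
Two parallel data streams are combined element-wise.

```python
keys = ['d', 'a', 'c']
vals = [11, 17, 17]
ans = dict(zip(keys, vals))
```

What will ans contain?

Step 1: zip pairs keys with values:
  'd' -> 11
  'a' -> 17
  'c' -> 17
Therefore ans = {'d': 11, 'a': 17, 'c': 17}.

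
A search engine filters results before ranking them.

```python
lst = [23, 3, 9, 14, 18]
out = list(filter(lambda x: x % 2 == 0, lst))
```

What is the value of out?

Step 1: Filter elements divisible by 2:
  23 % 2 = 1: removed
  3 % 2 = 1: removed
  9 % 2 = 1: removed
  14 % 2 = 0: kept
  18 % 2 = 0: kept
Therefore out = [14, 18].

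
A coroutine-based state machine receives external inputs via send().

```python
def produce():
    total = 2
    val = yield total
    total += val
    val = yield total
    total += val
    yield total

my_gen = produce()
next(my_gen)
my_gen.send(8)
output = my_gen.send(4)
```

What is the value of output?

Step 1: next() -> yield total=2.
Step 2: send(8) -> val=8, total = 2+8 = 10, yield 10.
Step 3: send(4) -> val=4, total = 10+4 = 14, yield 14.
Therefore output = 14.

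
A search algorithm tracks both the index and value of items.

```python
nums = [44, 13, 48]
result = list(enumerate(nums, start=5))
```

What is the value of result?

Step 1: enumerate with start=5:
  (5, 44)
  (6, 13)
  (7, 48)
Therefore result = [(5, 44), (6, 13), (7, 48)].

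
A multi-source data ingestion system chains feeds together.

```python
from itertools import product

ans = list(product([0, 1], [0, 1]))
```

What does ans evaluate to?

Step 1: product([0, 1], [0, 1]) gives all pairs:
  (0, 0)
  (0, 1)
  (1, 0)
  (1, 1)
Therefore ans = [(0, 0), (0, 1), (1, 0), (1, 1)].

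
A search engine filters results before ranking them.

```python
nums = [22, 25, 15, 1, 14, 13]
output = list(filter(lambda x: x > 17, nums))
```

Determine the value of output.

Step 1: Filter elements > 17:
  22: kept
  25: kept
  15: removed
  1: removed
  14: removed
  13: removed
Therefore output = [22, 25].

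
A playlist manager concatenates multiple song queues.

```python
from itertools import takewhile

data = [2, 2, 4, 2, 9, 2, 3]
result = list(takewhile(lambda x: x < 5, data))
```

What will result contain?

Step 1: takewhile stops at first element >= 5:
  2 < 5: take
  2 < 5: take
  4 < 5: take
  2 < 5: take
  9 >= 5: stop
Therefore result = [2, 2, 4, 2].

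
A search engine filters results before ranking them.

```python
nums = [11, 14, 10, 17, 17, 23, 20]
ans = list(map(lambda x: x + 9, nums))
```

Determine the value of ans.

Step 1: Apply lambda x: x + 9 to each element:
  11 -> 20
  14 -> 23
  10 -> 19
  17 -> 26
  17 -> 26
  23 -> 32
  20 -> 29
Therefore ans = [20, 23, 19, 26, 26, 32, 29].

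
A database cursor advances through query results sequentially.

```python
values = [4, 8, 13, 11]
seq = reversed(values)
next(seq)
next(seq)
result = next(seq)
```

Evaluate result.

Step 1: reversed([4, 8, 13, 11]) gives iterator: [11, 13, 8, 4].
Step 2: First next() = 11, second next() = 13.
Step 3: Third next() = 8.
Therefore result = 8.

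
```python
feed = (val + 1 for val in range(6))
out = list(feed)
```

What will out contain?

Step 1: For each val in range(6), compute val+1:
  val=0: 0+1 = 1
  val=1: 1+1 = 2
  val=2: 2+1 = 3
  val=3: 3+1 = 4
  val=4: 4+1 = 5
  val=5: 5+1 = 6
Therefore out = [1, 2, 3, 4, 5, 6].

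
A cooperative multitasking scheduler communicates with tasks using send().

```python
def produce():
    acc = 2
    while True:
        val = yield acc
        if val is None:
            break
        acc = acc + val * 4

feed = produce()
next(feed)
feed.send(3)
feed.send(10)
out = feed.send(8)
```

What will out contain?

Step 1: next() -> yield acc=2.
Step 2: send(3) -> val=3, acc = 2 + 3*4 = 14, yield 14.
Step 3: send(10) -> val=10, acc = 14 + 10*4 = 54, yield 54.
Step 4: send(8) -> val=8, acc = 54 + 8*4 = 86, yield 86.
Therefore out = 86.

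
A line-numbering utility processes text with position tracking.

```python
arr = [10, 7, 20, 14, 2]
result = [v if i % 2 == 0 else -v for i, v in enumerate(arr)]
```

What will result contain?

Step 1: For each (i, v), keep v if i is even, negate if odd:
  i=0 (even): keep 10
  i=1 (odd): negate to -7
  i=2 (even): keep 20
  i=3 (odd): negate to -14
  i=4 (even): keep 2
Therefore result = [10, -7, 20, -14, 2].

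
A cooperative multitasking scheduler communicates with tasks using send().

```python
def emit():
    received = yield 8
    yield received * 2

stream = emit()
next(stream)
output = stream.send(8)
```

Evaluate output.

Step 1: next(stream) advances to first yield, producing 8.
Step 2: send(8) resumes, received = 8.
Step 3: yield received * 2 = 8 * 2 = 16.
Therefore output = 16.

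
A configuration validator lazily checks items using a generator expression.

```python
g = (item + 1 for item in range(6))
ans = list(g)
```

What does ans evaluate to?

Step 1: For each item in range(6), compute item+1:
  item=0: 0+1 = 1
  item=1: 1+1 = 2
  item=2: 2+1 = 3
  item=3: 3+1 = 4
  item=4: 4+1 = 5
  item=5: 5+1 = 6
Therefore ans = [1, 2, 3, 4, 5, 6].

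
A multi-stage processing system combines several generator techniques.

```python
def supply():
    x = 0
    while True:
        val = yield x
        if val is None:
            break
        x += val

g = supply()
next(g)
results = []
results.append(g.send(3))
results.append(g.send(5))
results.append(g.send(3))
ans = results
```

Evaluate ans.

Step 1: next(g) -> yield 0.
Step 2: send(3) -> x = 3, yield 3.
Step 3: send(5) -> x = 8, yield 8.
Step 4: send(3) -> x = 11, yield 11.
Therefore ans = [3, 8, 11].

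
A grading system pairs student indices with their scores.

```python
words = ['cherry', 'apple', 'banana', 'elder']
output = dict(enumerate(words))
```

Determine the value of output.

Step 1: enumerate pairs indices with words:
  0 -> 'cherry'
  1 -> 'apple'
  2 -> 'banana'
  3 -> 'elder'
Therefore output = {0: 'cherry', 1: 'apple', 2: 'banana', 3: 'elder'}.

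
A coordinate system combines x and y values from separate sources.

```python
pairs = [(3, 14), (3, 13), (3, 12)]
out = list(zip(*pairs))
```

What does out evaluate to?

Step 1: zip(*pairs) transposes: unzips [(3, 14), (3, 13), (3, 12)] into separate sequences.
Step 2: First elements: (3, 3, 3), second elements: (14, 13, 12).
Therefore out = [(3, 3, 3), (14, 13, 12)].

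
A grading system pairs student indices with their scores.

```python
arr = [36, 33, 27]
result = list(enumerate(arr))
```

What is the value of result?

Step 1: enumerate pairs each element with its index:
  (0, 36)
  (1, 33)
  (2, 27)
Therefore result = [(0, 36), (1, 33), (2, 27)].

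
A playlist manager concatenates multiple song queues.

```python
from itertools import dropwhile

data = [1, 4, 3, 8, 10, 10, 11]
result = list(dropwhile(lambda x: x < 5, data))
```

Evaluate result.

Step 1: dropwhile drops elements while < 5:
  1 < 5: dropped
  4 < 5: dropped
  3 < 5: dropped
  8: kept (dropping stopped)
Step 2: Remaining elements kept regardless of condition.
Therefore result = [8, 10, 10, 11].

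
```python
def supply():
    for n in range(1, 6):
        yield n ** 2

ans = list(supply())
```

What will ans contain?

Step 1: For each n in range(1, 6), yield n**2:
  n=1: yield 1**2 = 1
  n=2: yield 2**2 = 4
  n=3: yield 3**2 = 9
  n=4: yield 4**2 = 16
  n=5: yield 5**2 = 25
Therefore ans = [1, 4, 9, 16, 25].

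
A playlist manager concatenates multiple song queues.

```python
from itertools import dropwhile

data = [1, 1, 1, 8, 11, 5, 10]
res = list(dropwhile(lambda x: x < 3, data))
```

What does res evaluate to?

Step 1: dropwhile drops elements while < 3:
  1 < 3: dropped
  1 < 3: dropped
  1 < 3: dropped
  8: kept (dropping stopped)
Step 2: Remaining elements kept regardless of condition.
Therefore res = [8, 11, 5, 10].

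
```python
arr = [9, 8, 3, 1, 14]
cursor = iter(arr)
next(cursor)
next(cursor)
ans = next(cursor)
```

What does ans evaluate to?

Step 1: Create iterator over [9, 8, 3, 1, 14].
Step 2: next() consumes 9.
Step 3: next() consumes 8.
Step 4: next() returns 3.
Therefore ans = 3.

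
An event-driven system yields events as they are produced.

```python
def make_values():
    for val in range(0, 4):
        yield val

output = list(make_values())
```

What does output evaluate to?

Step 1: The generator yields each value from range(0, 4).
Step 2: list() consumes all yields: [0, 1, 2, 3].
Therefore output = [0, 1, 2, 3].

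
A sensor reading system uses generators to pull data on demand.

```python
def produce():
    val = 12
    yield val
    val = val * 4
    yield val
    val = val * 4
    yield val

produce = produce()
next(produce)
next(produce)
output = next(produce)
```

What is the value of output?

Step 1: Trace through generator execution:
  Yield 1: val starts at 12, yield 12
  Yield 2: val = 12 * 4 = 48, yield 48
  Yield 3: val = 48 * 4 = 192, yield 192
Step 2: First next() gets 12, second next() gets the second value, third next() yields 192.
Therefore output = 192.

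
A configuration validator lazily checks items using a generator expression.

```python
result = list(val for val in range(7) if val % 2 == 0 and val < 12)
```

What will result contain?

Step 1: Filter range(7) where val % 2 == 0 and val < 12:
  val=0: both conditions met, included
  val=1: excluded (1 % 2 != 0)
  val=2: both conditions met, included
  val=3: excluded (3 % 2 != 0)
  val=4: both conditions met, included
  val=5: excluded (5 % 2 != 0)
  val=6: both conditions met, included
Therefore result = [0, 2, 4, 6].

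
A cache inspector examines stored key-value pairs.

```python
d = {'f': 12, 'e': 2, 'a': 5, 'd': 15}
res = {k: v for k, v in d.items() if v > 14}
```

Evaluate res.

Step 1: Filter items where value > 14:
  'f': 12 <= 14: removed
  'e': 2 <= 14: removed
  'a': 5 <= 14: removed
  'd': 15 > 14: kept
Therefore res = {'d': 15}.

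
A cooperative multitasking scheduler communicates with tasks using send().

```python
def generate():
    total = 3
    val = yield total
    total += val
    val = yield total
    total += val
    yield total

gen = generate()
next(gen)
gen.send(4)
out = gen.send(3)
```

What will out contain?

Step 1: next() -> yield total=3.
Step 2: send(4) -> val=4, total = 3+4 = 7, yield 7.
Step 3: send(3) -> val=3, total = 7+3 = 10, yield 10.
Therefore out = 10.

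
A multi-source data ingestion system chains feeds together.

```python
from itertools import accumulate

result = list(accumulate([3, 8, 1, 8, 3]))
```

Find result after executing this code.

Step 1: accumulate computes running sums:
  + 3 = 3
  + 8 = 11
  + 1 = 12
  + 8 = 20
  + 3 = 23
Therefore result = [3, 11, 12, 20, 23].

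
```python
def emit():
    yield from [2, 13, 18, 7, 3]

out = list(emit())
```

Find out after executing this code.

Step 1: yield from delegates to the iterable, yielding each element.
Step 2: Collected values: [2, 13, 18, 7, 3].
Therefore out = [2, 13, 18, 7, 3].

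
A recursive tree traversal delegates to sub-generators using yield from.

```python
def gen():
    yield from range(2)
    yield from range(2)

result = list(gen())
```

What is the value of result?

Step 1: Trace yields in order:
  yield 0
  yield 1
  yield 0
  yield 1
Therefore result = [0, 1, 0, 1].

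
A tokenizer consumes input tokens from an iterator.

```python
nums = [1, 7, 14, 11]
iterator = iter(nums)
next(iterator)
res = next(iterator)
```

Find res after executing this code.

Step 1: Create iterator over [1, 7, 14, 11].
Step 2: next() consumes 1.
Step 3: next() returns 7.
Therefore res = 7.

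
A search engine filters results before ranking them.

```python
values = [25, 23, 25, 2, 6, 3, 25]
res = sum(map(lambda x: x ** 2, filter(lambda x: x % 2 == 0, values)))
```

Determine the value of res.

Step 1: Filter even numbers from [25, 23, 25, 2, 6, 3, 25]: [2, 6]
Step 2: Square each: [4, 36]
Step 3: Sum = 40.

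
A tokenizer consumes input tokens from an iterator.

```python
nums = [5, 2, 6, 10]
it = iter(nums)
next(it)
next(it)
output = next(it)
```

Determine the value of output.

Step 1: Create iterator over [5, 2, 6, 10].
Step 2: next() consumes 5.
Step 3: next() consumes 2.
Step 4: next() returns 6.
Therefore output = 6.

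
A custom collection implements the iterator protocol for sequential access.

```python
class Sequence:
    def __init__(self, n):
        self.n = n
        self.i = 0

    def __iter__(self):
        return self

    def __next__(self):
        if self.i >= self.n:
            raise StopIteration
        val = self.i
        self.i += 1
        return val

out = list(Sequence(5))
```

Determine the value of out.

Step 1: Sequence(5) creates an iterator counting 0 to 4.
Step 2: list() consumes all values: [0, 1, 2, 3, 4].
Therefore out = [0, 1, 2, 3, 4].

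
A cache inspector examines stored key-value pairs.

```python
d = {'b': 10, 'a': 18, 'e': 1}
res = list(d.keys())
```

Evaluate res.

Step 1: d.keys() returns the dictionary keys in insertion order.
Therefore res = ['b', 'a', 'e'].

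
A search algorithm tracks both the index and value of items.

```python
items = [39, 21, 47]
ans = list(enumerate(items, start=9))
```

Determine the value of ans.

Step 1: enumerate with start=9:
  (9, 39)
  (10, 21)
  (11, 47)
Therefore ans = [(9, 39), (10, 21), (11, 47)].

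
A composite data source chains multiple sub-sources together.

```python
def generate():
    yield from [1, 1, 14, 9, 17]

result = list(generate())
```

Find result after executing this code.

Step 1: yield from delegates to the iterable, yielding each element.
Step 2: Collected values: [1, 1, 14, 9, 17].
Therefore result = [1, 1, 14, 9, 17].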